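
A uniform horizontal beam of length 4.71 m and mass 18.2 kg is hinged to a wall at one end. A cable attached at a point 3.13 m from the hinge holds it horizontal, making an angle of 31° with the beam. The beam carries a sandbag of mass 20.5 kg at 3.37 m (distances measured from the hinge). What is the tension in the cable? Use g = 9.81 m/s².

T ≈ 681 N

Choose the hinge as the axis so the unknown hinge reaction has zero arm there.
Beam weight: 18.2 × 9.81 = 178.5 N down at 2.355 m → arm 2.355 m, τ = 178.5 × 2.355 = 420.4 N·m clockwise.
Sandbag: 20.5 × 9.81 = 201.1 N down at 3.37 m → arm 3.37 m, τ = 201.1 × 3.37 = 677.7 N·m clockwise.
Total clockwise load moment = 1098 N·m.
The cable tension T acts at 3.13 m; only its component perpendicular to the beam, T sinθ, produces torque. sin 31° = 0.515.
For rotational equilibrium, T × 3.13 × 0.515 = 1098, so T = 1098 / 1.612 = 681 N.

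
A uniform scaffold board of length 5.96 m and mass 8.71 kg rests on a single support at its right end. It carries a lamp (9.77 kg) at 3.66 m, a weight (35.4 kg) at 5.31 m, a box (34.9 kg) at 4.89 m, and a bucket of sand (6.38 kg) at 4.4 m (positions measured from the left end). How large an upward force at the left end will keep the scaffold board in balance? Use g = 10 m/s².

About the right end:
Beam weight: 8.71 × 10 = 87.1 N down at 2.98 m → arm 2.98 m, τ = 87.1 × 2.98 = 259.6 N·m counterclockwise.
Lamp: 9.77 × 10 = 97.7 N down at 3.66 m → arm 2.3 m, τ = 97.7 × 2.3 = 224.7 N·m counterclockwise.
Weight: 35.4 × 10 = 354 N down at 5.31 m → arm 0.65 m, τ = 354 × 0.65 = 230.1 N·m counterclockwise.
Box: 34.9 × 10 = 349 N down at 4.89 m → arm 1.07 m, τ = 349 × 1.07 = 373.4 N·m counterclockwise.
Bucket of sand: 6.38 × 10 = 63.8 N down at 4.4 m → arm 1.56 m, τ = 63.8 × 1.56 = 99.53 N·m counterclockwise.
Net moment of the loads = 1187 N·m counterclockwise.
The upward force F acts at the left end, arm 5.96 m, giving F × 5.96 clockwise.
For rotational equilibrium, F × 5.96 = 1187, so F = 1187 / 5.96 = 199 N.

F ≈ 199 N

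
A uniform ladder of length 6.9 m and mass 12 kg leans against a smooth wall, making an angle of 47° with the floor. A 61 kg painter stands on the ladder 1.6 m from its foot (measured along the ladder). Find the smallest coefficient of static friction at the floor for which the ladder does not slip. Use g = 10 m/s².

Choose the foot of the ladder as the axis so the floor normal and friction both act there and drop out.
Ladder weight 12×10 = 120 N acts at 3.45 m along the ladder; its horizontal arm is 3.45·cos47° = 2.353 m → τ = 282.4 N·m clockwise.
Painter: 61×10 = 610 N at 1.6 m → arm 1.091 m → τ = 665.5 N·m clockwise.
Wall normal N acts horizontally at the top; its moment arm is the height L sinθ = 6.9·sin47° = 5.046 m, counterclockwise.
For rotational equilibrium, N × 5.046 = 947.9, so N = 187.9 N.
ΣFx = 0 ⇒ f = N_wall = 187.9 N. ΣFy = 0 ⇒ N_floor = 730 N.
μ_min = f / N_floor = 187.9 / 730 = 0.257.

μ_min ≈ 0.257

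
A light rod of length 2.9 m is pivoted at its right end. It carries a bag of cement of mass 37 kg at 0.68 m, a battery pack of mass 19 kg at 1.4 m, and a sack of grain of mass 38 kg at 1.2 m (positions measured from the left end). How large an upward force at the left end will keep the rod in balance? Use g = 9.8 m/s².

Take moments about the right end.
Bag of cement: 37 × 9.8 = 362.6 N down at 0.68 m → arm 2.22 m, τ = 362.6 × 2.22 = 805 N·m counterclockwise.
Battery pack: 19 × 9.8 = 186.2 N down at 1.4 m → arm 1.5 m, τ = 186.2 × 1.5 = 279.3 N·m counterclockwise.
Sack of grain: 38 × 9.8 = 372.4 N down at 1.2 m → arm 1.7 m, τ = 372.4 × 1.7 = 633.1 N·m counterclockwise.
Net moment of the loads = 1717 N·m counterclockwise.
The upward force F acts at the left end, arm 2.9 m, giving F × 2.9 clockwise.
Setting net torque to zero: F × 2.9 = 1717 → F = 1717 / 2.9 = 592 N.

F ≈ 592 N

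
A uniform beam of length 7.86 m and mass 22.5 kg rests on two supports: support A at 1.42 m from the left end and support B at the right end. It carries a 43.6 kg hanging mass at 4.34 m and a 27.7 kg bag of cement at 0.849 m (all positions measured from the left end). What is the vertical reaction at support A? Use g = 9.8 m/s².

R_A ≈ 664 N

About support B:
Beam weight: 22.5 × 9.8 = 220.5 N down at 3.93 m → arm 3.93 m, τ = 220.5 × 3.93 = 866.6 N·m counterclockwise.
Hanging mass: 43.6 × 9.8 = 427.3 N down at 4.34 m → arm 3.52 m, τ = 427.3 × 3.52 = 1504 N·m counterclockwise.
Bag of cement: 27.7 × 9.8 = 271.5 N down at 0.849 m → arm 7.011 m, τ = 271.5 × 7.011 = 1903 N·m counterclockwise.
Net load moment about support B = 4274 N·m counterclockwise.
Reaction R at support A is upward at 1.42 m, arm 6.44 m → moment R × 6.44 clockwise.
Στ = 0 ⇒ R × 6.44 = 4274 ⇒ R = 664 N.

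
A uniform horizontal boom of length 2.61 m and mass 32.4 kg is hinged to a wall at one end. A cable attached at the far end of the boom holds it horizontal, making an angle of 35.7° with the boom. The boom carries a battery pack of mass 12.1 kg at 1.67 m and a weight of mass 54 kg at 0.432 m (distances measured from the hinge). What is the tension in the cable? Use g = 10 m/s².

About the hinge:
Beam weight: 32.4 × 10 = 324 N down at 1.305 m → arm 1.305 m, τ = 324 × 1.305 = 422.8 N·m clockwise.
Battery pack: 12.1 × 10 = 121 N down at 1.67 m → arm 1.67 m, τ = 121 × 1.67 = 202.1 N·m clockwise.
Weight: 54 × 10 = 540 N down at 0.432 m → arm 0.432 m, τ = 540 × 0.432 = 233.3 N·m clockwise.
Total clockwise load moment = 858.2 N·m.
The cable tension T acts at 2.61 m; only its component perpendicular to the boom, T sinθ, produces torque. sin 35.7° = 0.5835.
Στ = 0 ⇒ T × 2.61 × 0.5835 = 858.2 ⇒ T = 858.2 / 1.523 = 563 N.

T ≈ 563 N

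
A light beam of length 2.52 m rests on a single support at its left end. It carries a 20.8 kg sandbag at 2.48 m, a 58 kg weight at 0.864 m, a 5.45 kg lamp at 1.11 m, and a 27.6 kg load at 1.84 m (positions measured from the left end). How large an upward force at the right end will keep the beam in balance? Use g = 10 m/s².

Sum moments about the left end (the unknown pivot reaction has zero arm there).
Sandbag: 20.8 × 10 = 208 N down at 2.48 m → arm 2.48 m, τ = 208 × 2.48 = 515.8 N·m clockwise.
Weight: 58 × 10 = 580 N down at 0.864 m → arm 0.864 m, τ = 580 × 0.864 = 501.1 N·m clockwise.
Lamp: 5.45 × 10 = 54.5 N down at 1.11 m → arm 1.11 m, τ = 54.5 × 1.11 = 60.5 N·m clockwise.
Load: 27.6 × 10 = 276 N down at 1.84 m → arm 1.84 m, τ = 276 × 1.84 = 507.8 N·m clockwise.
Net moment of the loads = 1585 N·m clockwise.
The upward force F acts at the right end, arm 2.52 m, giving F × 2.52 counterclockwise.
Στ = 0 ⇒ F × 2.52 = 1585 ⇒ F = 1585 / 2.52 = 629 N.

F ≈ 629 N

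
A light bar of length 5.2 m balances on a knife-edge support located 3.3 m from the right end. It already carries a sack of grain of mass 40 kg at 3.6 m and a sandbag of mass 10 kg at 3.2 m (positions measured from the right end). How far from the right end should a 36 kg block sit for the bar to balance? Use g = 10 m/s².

x ≈ 2.99 m from the right end

Choose the knife-edge support (at 3.3 m from the right end) as the axis so the support reaction has zero arm there.
Sack of grain: 40 × 10 = 400 N down at 3.6 m → arm 0.3 m, τ = 400 × 0.3 = 120 N·m counterclockwise.
Sandbag: 10 × 10 = 100 N down at 3.2 m → arm 0.1 m, τ = 100 × 0.1 = 10 N·m clockwise.
Net moment of existing loads = 110 N·m counterclockwise.
The block weighs 36 × 10 = 360 N and must supply an equal clockwise moment, so its lever arm about the knife-edge support is 110 / 360 = 0.306 m.
That puts it at 3.3 − 0.306 = 2.99 m from the right end.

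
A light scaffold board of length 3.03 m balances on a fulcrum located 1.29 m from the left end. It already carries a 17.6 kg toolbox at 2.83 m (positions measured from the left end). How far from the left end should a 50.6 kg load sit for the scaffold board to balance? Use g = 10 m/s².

x ≈ 0.754 m from the left end

Taking torques about the fulcrum (at 1.29 m from the left end):
Toolbox: 17.6 × 10 = 176 N down at 2.83 m → arm 1.54 m, τ = 176 × 1.54 = 271 N·m clockwise.
Net moment of existing loads = 271 N·m clockwise.
The load weighs 50.6 × 10 = 506 N and must supply an equal counterclockwise moment, so its lever arm about the fulcrum is 271 / 506 = 0.536 m.
That puts it at 1.29 − 0.536 = 0.754 m from the left end.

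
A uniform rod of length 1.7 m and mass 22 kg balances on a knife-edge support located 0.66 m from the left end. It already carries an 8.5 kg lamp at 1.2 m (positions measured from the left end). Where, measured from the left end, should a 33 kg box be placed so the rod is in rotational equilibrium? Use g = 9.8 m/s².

Taking torques about the knife-edge support (at 0.66 m from the left end):
Beam weight: 22 × 9.8 = 215.6 N down at 0.85 m → arm 0.19 m, τ = 215.6 × 0.19 = 40.96 N·m clockwise.
Lamp: 8.5 × 9.8 = 83.3 N down at 1.2 m → arm 0.54 m, τ = 83.3 × 0.54 = 44.98 N·m clockwise.
Net moment of existing loads = 85.94 N·m clockwise.
The box weighs 33 × 9.8 = 323.4 N and must supply an equal counterclockwise moment, so its lever arm about the knife-edge support is 85.94 / 323.4 = 0.266 m.
That puts it at 0.66 − 0.266 = 0.394 m from the left end.

x ≈ 0.394 m from the left end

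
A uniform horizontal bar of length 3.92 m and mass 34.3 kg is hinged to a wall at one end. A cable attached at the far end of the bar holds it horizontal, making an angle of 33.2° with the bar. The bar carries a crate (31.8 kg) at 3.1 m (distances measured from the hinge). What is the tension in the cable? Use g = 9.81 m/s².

Choose the hinge as the axis so the unknown hinge reaction has zero arm there.
Beam weight: 34.3 × 9.81 = 336.5 N down at 1.96 m → arm 1.96 m, τ = 336.5 × 1.96 = 659.5 N·m clockwise.
Crate: 31.8 × 9.81 = 312 N down at 3.1 m → arm 3.1 m, τ = 312 × 3.1 = 967.2 N·m clockwise.
Total clockwise load moment = 1627 N·m.
The cable tension T acts at 3.92 m; only its component perpendicular to the bar, T sinθ, produces torque. sin 33.2° = 0.5476.
Setting net torque to zero: T × 3.92 × 0.5476 = 1627 → T = 1627 / 2.147 = 758 N.

T ≈ 758 N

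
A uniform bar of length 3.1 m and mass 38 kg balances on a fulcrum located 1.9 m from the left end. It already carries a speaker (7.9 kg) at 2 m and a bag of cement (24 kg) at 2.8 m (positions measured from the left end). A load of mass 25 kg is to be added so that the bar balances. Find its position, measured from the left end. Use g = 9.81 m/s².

Sum moments about the fulcrum (at 1.9 m from the left end) (the support reaction has zero arm there).
Beam weight: 38 × 9.81 = 372.8 N down at 1.55 m → arm 0.35 m, τ = 372.8 × 0.35 = 130.5 N·m counterclockwise.
Speaker: 7.9 × 9.81 = 77.5 N down at 2 m → arm 0.1 m, τ = 77.5 × 0.1 = 7.75 N·m clockwise.
Bag of cement: 24 × 9.81 = 235.4 N down at 2.8 m → arm 0.9 m, τ = 235.4 × 0.9 = 211.9 N·m clockwise.
Net moment of existing loads = 89.15 N·m clockwise.
The load weighs 25 × 9.81 = 245.2 N and must supply an equal counterclockwise moment, so its lever arm about the fulcrum is 89.15 / 245.2 = 0.364 m.
That puts it at 1.9 − 0.364 = 1.54 m from the left end.

x ≈ 1.54 m from the left end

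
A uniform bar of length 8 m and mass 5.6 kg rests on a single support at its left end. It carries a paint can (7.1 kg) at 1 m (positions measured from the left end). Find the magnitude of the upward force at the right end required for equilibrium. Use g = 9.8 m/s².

F ≈ 36.1 N

Taking torques about the left end:
Beam weight: 5.6 × 9.8 = 54.88 N down at 4 m → arm 4 m, τ = 54.88 × 4 = 219.5 N·m clockwise.
Paint can: 7.1 × 9.8 = 69.58 N down at 1 m → arm 1 m, τ = 69.58 × 1 = 69.58 N·m clockwise.
Net moment of the loads = 289.1 N·m clockwise.
The upward force F acts at the right end, arm 8 m, giving F × 8 counterclockwise.
Balancing moments: F × 8 = 289.1, giving F = 289.1 / 8 = 36.1 N.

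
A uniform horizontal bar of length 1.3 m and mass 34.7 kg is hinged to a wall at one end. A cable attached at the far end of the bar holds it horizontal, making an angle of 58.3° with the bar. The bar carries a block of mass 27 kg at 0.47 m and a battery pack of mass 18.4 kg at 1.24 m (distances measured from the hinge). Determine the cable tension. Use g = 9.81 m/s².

Sum moments about the hinge (the unknown hinge reaction has zero arm there).
Beam weight: 34.7 × 9.81 = 340.4 N down at 0.65 m → arm 0.65 m, τ = 340.4 × 0.65 = 221.3 N·m clockwise.
Block: 27 × 9.81 = 264.9 N down at 0.47 m → arm 0.47 m, τ = 264.9 × 0.47 = 124.5 N·m clockwise.
Battery pack: 18.4 × 9.81 = 180.5 N down at 1.24 m → arm 1.24 m, τ = 180.5 × 1.24 = 223.8 N·m clockwise.
Total clockwise load moment = 569.6 N·m.
The cable tension T acts at 1.3 m; only its component perpendicular to the bar, T sinθ, produces torque. sin 58.3° = 0.8508.
Balancing moments: T × 1.3 × 0.8508 = 569.6, giving T = 569.6 / 1.106 = 515 N.

T ≈ 515 N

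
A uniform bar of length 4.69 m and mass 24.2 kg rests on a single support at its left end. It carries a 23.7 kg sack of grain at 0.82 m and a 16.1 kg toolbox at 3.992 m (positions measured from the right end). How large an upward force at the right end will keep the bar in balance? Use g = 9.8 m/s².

F ≈ 334 N

Take moments about the left end.
Beam weight: 24.2 × 9.8 = 237.2 N down at 2.345 m → arm 2.345 m, τ = 237.2 × 2.345 = 556.2 N·m clockwise.
Sack of grain: 23.7 × 9.8 = 232.3 N down at 0.82 m → arm 3.87 m, τ = 232.3 × 3.87 = 899 N·m clockwise.
Toolbox: 16.1 × 9.8 = 157.8 N down at 3.992 m → arm 0.698 m, τ = 157.8 × 0.698 = 110.1 N·m clockwise.
Net moment of the loads = 1565 N·m clockwise.
The upward force F acts at the right end, arm 4.69 m, giving F × 4.69 counterclockwise.
Στ = 0 ⇒ F × 4.69 = 1565 ⇒ F = 1565 / 4.69 = 334 N.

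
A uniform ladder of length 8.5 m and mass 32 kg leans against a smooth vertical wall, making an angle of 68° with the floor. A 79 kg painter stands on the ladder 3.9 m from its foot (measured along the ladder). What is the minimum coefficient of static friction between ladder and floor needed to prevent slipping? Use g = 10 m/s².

μ_min ≈ 0.19

Choose the foot of the ladder as the axis so the floor normal and friction both act there and drop out.
Ladder weight 32×10 = 320 N acts at 4.25 m along the ladder; its horizontal arm is 4.25·cos68° = 1.592 m → τ = 509.4 N·m clockwise.
Painter: 79×10 = 790 N at 3.9 m → arm 1.461 m → τ = 1154 N·m clockwise.
Wall normal N acts horizontally at the top; its moment arm is the height L sinθ = 8.5·sin68° = 7.881 m, counterclockwise.
Setting net torque to zero: N × 7.881 = 1663 → N = 211 N.
ΣFx = 0 ⇒ f = N_wall = 211 N. ΣFy = 0 ⇒ N_floor = 1110 N.
μ_min = f / N_floor = 211 / 1110 = 0.19.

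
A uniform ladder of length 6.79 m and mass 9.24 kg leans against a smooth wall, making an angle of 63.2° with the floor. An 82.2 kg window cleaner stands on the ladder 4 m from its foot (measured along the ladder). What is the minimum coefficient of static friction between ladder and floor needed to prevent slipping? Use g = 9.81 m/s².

μ_min ≈ 0.293

Choose the foot of the ladder as the axis so the floor normal and friction both act there and drop out.
Ladder weight 9.24×9.81 = 90.64 N acts at 3.395 m along the ladder; its horizontal arm is 3.395·cos63.2° = 1.531 m → τ = 138.8 N·m clockwise.
Window cleaner: 82.2×9.81 = 806.4 N at 4 m → arm 1.804 m → τ = 1455 N·m clockwise.
Wall normal N acts horizontally at the top; its moment arm is the height L sinθ = 6.79·sin63.2° = 6.061 m, counterclockwise.
For rotational equilibrium, N × 6.061 = 1594, so N = 263 N.
ΣFx = 0 ⇒ f = N_wall = 263 N. ΣFy = 0 ⇒ N_floor = 897 N.
μ_min = f / N_floor = 263 / 897 = 0.293.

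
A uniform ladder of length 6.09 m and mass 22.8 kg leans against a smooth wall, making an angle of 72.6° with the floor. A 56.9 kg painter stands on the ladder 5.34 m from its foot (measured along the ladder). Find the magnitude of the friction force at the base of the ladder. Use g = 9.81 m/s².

Taking torques about the foot of the ladder:
Ladder weight 22.8×9.81 = 223.7 N acts at 3.045 m along the ladder; its horizontal arm is 3.045·cos72.6° = 0.9106 m → τ = 203.7 N·m clockwise.
Painter: 56.9×9.81 = 558.2 N at 5.34 m → arm 1.597 m → τ = 891.4 N·m clockwise.
Wall normal N acts horizontally at the top; its moment arm is the height L sinθ = 6.09·sin72.6° = 5.811 m, counterclockwise.
Στ = 0 ⇒ N × 5.811 = 1095 ⇒ N = 188 N.
ΣFx = 0: friction at the foot balances the wall's push, so f = N_wall = 188 N.

f ≈ 188 N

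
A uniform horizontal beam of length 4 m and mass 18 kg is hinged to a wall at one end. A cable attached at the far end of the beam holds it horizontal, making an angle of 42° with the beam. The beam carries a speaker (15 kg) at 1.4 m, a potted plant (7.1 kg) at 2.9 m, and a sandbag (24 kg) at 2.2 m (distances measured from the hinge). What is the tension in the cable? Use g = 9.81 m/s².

T ≈ 478 N

Take moments about the hinge.
Beam weight: 18 × 9.81 = 176.6 N down at 2 m → arm 2 m, τ = 176.6 × 2 = 353.2 N·m clockwise.
Speaker: 15 × 9.81 = 147.2 N down at 1.4 m → arm 1.4 m, τ = 147.2 × 1.4 = 206.1 N·m clockwise.
Potted plant: 7.1 × 9.81 = 69.65 N down at 2.9 m → arm 2.9 m, τ = 69.65 × 2.9 = 202 N·m clockwise.
Sandbag: 24 × 9.81 = 235.4 N down at 2.2 m → arm 2.2 m, τ = 235.4 × 2.2 = 517.9 N·m clockwise.
Total clockwise load moment = 1279 N·m.
The cable tension T acts at 4 m; only its component perpendicular to the beam, T sinθ, produces torque. sin 42° = 0.6691.
Setting net torque to zero: T × 4 × 0.6691 = 1279 → T = 1279 / 2.676 = 478 N.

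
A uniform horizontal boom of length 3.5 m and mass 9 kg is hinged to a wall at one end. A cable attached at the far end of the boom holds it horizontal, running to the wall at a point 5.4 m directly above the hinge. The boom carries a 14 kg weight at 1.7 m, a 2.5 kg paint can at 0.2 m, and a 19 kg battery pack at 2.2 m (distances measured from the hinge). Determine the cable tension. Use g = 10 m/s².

About the hinge:
Beam weight: 9 × 10 = 90 N down at 1.75 m → arm 1.75 m, τ = 90 × 1.75 = 157.5 N·m clockwise.
Weight: 14 × 10 = 140 N down at 1.7 m → arm 1.7 m, τ = 140 × 1.7 = 238 N·m clockwise.
Paint can: 2.5 × 10 = 25 N down at 0.2 m → arm 0.2 m, τ = 25 × 0.2 = 5 N·m clockwise.
Battery pack: 19 × 10 = 190 N down at 2.2 m → arm 2.2 m, τ = 190 × 2.2 = 418 N·m clockwise.
Total clockwise load moment = 818.5 N·m.
The cable tension T acts at 3.5 m; only its component perpendicular to the boom, T sinθ, produces torque. sinθ = h/√(h²+d²) = 5.4/√(5.4²+3.5²) = 0.8392.
Setting net torque to zero: T × 3.5 × 0.8392 = 818.5 → T = 818.5 / 2.937 = 279 N.

T ≈ 279 N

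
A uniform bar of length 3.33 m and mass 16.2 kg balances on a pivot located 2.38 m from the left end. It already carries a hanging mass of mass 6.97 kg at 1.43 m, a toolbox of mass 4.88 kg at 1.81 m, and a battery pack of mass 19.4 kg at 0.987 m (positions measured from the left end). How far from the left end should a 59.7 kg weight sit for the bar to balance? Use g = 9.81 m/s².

About the pivot (at 2.38 m from the left end):
Beam weight: 16.2 × 9.81 = 158.9 N down at 1.665 m → arm 0.715 m, τ = 158.9 × 0.715 = 113.6 N·m counterclockwise.
Hanging mass: 6.97 × 9.81 = 68.38 N down at 1.43 m → arm 0.95 m, τ = 68.38 × 0.95 = 64.96 N·m counterclockwise.
Toolbox: 4.88 × 9.81 = 47.87 N down at 1.81 m → arm 0.57 m, τ = 47.87 × 0.57 = 27.29 N·m counterclockwise.
Battery pack: 19.4 × 9.81 = 190.3 N down at 0.987 m → arm 1.393 m, τ = 190.3 × 1.393 = 265.1 N·m counterclockwise.
Net moment of existing loads = 471 N·m counterclockwise.
The weight weighs 59.7 × 9.81 = 585.7 N and must supply an equal clockwise moment, so its lever arm about the pivot is 471 / 585.7 = 0.804 m.
That puts it at 2.38 + 0.804 = 3.18 m from the left end.

x ≈ 3.18 m from the left end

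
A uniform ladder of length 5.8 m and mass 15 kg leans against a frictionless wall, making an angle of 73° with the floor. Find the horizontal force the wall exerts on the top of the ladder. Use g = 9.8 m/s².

N_wall ≈ 22.5 N

Take moments about the foot of the ladder.
Ladder weight 15×9.8 = 147 N acts at 2.9 m along the ladder; its horizontal arm is 2.9·cos73° = 0.8479 m → τ = 124.6 N·m clockwise.
Wall normal N acts horizontally at the top; its moment arm is the height L sinθ = 5.8·sin73° = 5.547 m, counterclockwise.
Setting net torque to zero: N × 5.547 = 124.6 → N = 22.5 N.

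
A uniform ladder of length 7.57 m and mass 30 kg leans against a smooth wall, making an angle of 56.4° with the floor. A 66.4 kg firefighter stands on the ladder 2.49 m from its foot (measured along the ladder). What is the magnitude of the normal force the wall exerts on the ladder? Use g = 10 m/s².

N_wall ≈ 245 N

Sum moments about the foot of the ladder (the floor normal and friction both act there and drop out).
Ladder weight 30×10 = 300 N acts at 3.785 m along the ladder; its horizontal arm is 3.785·cos56.4° = 2.095 m → τ = 628.5 N·m clockwise.
Firefighter: 66.4×10 = 664 N at 2.49 m → arm 1.378 m → τ = 915 N·m clockwise.
Wall normal N acts horizontally at the top; its moment arm is the height L sinθ = 7.57·sin56.4° = 6.305 m, counterclockwise.
Setting net torque to zero: N × 6.305 = 1544 → N = 245 N.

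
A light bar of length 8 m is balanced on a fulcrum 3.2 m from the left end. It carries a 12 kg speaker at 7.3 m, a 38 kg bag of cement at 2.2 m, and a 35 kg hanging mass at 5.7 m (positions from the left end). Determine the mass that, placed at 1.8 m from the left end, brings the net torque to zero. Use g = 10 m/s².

About the fulcrum (at 3.2 m from the left end):
Speaker: 12 × 10 = 120 N down at 7.3 m → arm 4.1 m, τ = 120 × 4.1 = 492 N·m clockwise.
Bag of cement: 38 × 10 = 380 N down at 2.2 m → arm 1 m, τ = 380 × 1 = 380 N·m counterclockwise.
Hanging mass: 35 × 10 = 350 N down at 5.7 m → arm 2.5 m, τ = 350 × 2.5 = 875 N·m clockwise.
Net moment of known loads = 987 N·m clockwise.
An unknown mass m at 1.8 m has arm 1.4 m; its moment is m·g·1.4 counterclockwise.
Setting net torque to zero: m × 10 × 1.4 = 987 → m = 987 / (10 × 1.4) = 70.5 kg.

m ≈ 70.5 kg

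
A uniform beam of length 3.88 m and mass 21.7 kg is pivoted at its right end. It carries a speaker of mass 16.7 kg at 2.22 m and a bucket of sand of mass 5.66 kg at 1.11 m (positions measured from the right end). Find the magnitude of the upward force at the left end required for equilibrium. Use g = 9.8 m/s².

Take moments about the right end.
Beam weight: 21.7 × 9.8 = 212.7 N down at 1.94 m → arm 1.94 m, τ = 212.7 × 1.94 = 412.6 N·m counterclockwise.
Speaker: 16.7 × 9.8 = 163.7 N down at 2.22 m → arm 2.22 m, τ = 163.7 × 2.22 = 363.4 N·m counterclockwise.
Bucket of sand: 5.66 × 9.8 = 55.47 N down at 1.11 m → arm 1.11 m, τ = 55.47 × 1.11 = 61.57 N·m counterclockwise.
Net moment of the loads = 837.6 N·m counterclockwise.
The upward force F acts at the left end, arm 3.88 m, giving F × 3.88 clockwise.
Setting net torque to zero: F × 3.88 = 837.6 → F = 837.6 / 3.88 = 216 N.

F ≈ 216 N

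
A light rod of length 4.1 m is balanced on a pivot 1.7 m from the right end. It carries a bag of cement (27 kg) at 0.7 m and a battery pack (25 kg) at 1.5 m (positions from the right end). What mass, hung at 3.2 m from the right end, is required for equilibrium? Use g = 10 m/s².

About the pivot (at 1.7 m from the right end):
Bag of cement: 27 × 10 = 270 N down at 0.7 m → arm 1 m, τ = 270 × 1 = 270 N·m clockwise.
Battery pack: 25 × 10 = 250 N down at 1.5 m → arm 0.2 m, τ = 250 × 0.2 = 50 N·m clockwise.
Net moment of known loads = 320 N·m clockwise.
An unknown mass m at 3.2 m has arm 1.5 m; its moment is m·g·1.5 counterclockwise.
Στ = 0 ⇒ m × 10 × 1.5 = 320 ⇒ m = 320 / (10 × 1.5) = 21.3 kg.

m ≈ 21.3 kg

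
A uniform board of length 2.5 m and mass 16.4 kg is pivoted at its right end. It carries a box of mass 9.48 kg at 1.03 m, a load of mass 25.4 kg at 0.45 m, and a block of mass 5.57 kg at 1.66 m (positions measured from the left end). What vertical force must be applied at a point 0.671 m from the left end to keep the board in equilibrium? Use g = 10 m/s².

About the right end:
Beam weight: 16.4 × 10 = 164 N down at 1.25 m → arm 1.25 m, τ = 164 × 1.25 = 205 N·m counterclockwise.
Box: 9.48 × 10 = 94.8 N down at 1.03 m → arm 1.47 m, τ = 94.8 × 1.47 = 139.4 N·m counterclockwise.
Load: 25.4 × 10 = 254 N down at 0.45 m → arm 2.05 m, τ = 254 × 2.05 = 520.7 N·m counterclockwise.
Block: 5.57 × 10 = 55.7 N down at 1.66 m → arm 0.84 m, τ = 55.7 × 0.84 = 46.79 N·m counterclockwise.
Net moment of the loads = 911.9 N·m counterclockwise.
The upward force F acts at a point 0.671 m from the left end, arm 1.829 m, giving F × 1.829 clockwise.
Στ = 0 ⇒ F × 1.829 = 911.9 ⇒ F = 911.9 / 1.829 = 499 N.

F ≈ 499 N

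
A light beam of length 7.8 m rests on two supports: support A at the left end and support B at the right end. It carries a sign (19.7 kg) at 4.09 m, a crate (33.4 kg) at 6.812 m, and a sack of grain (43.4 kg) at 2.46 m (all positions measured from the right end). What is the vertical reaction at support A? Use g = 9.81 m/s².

Take moments about support B.
Sign: 19.7 × 9.81 = 193.3 N down at 4.09 m → arm 4.09 m, τ = 193.3 × 4.09 = 790.6 N·m counterclockwise.
Crate: 33.4 × 9.81 = 327.7 N down at 6.812 m → arm 6.812 m, τ = 327.7 × 6.812 = 2232 N·m counterclockwise.
Sack of grain: 43.4 × 9.81 = 425.8 N down at 2.46 m → arm 2.46 m, τ = 425.8 × 2.46 = 1047 N·m counterclockwise.
Net load moment about support B = 4070 N·m counterclockwise.
Reaction R at support A is upward at 7.8 m, arm 7.8 m → moment R × 7.8 clockwise.
Setting net torque to zero: R × 7.8 = 4070 → R = 522 N.

R_A ≈ 522 N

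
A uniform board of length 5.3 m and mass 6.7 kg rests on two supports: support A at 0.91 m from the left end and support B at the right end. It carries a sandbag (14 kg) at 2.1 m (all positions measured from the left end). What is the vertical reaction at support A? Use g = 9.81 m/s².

Sum moments about support B (its reaction then has zero moment arm).
Beam weight: 6.7 × 9.81 = 65.73 N down at 2.65 m → arm 2.65 m, τ = 65.73 × 2.65 = 174.2 N·m counterclockwise.
Sandbag: 14 × 9.81 = 137.3 N down at 2.1 m → arm 3.2 m, τ = 137.3 × 3.2 = 439.4 N·m counterclockwise.
Net load moment about support B = 613.6 N·m counterclockwise.
Reaction R at support A is upward at 0.91 m, arm 4.39 m → moment R × 4.39 clockwise.
Στ = 0 ⇒ R × 4.39 = 613.6 ⇒ R = 140 N.

R_A ≈ 140 N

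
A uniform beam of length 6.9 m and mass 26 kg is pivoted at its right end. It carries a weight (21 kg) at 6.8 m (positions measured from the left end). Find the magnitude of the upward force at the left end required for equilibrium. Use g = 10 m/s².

Take moments about the right end.
Beam weight: 26 × 10 = 260 N down at 3.45 m → arm 3.45 m, τ = 260 × 3.45 = 897 N·m counterclockwise.
Weight: 21 × 10 = 210 N down at 6.8 m → arm 0.1 m, τ = 210 × 0.1 = 21 N·m counterclockwise.
Net moment of the loads = 918 N·m counterclockwise.
The upward force F acts at the left end, arm 6.9 m, giving F × 6.9 clockwise.
Balancing moments: F × 6.9 = 918, giving F = 918 / 6.9 = 133 N.

F ≈ 133 N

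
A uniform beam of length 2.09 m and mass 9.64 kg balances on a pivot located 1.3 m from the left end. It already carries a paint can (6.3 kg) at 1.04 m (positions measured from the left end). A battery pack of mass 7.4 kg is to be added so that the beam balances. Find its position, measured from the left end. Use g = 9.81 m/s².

x ≈ 1.85 m from the left end

About the pivot (at 1.3 m from the left end):
Beam weight: 9.64 × 9.81 = 94.57 N down at 1.045 m → arm 0.255 m, τ = 94.57 × 0.255 = 24.12 N·m counterclockwise.
Paint can: 6.3 × 9.81 = 61.8 N down at 1.04 m → arm 0.26 m, τ = 61.8 × 0.26 = 16.07 N·m counterclockwise.
Net moment of existing loads = 40.19 N·m counterclockwise.
The battery pack weighs 7.4 × 9.81 = 72.59 N and must supply an equal clockwise moment, so its lever arm about the pivot is 40.19 / 72.59 = 0.554 m.
That puts it at 1.3 + 0.554 = 1.85 m from the left end.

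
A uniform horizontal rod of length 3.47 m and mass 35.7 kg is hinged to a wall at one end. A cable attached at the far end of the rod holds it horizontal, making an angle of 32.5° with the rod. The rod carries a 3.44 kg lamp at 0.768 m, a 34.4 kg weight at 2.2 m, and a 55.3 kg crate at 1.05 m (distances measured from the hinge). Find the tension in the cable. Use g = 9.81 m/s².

Sum moments about the hinge (the unknown hinge reaction has zero arm there).
Beam weight: 35.7 × 9.81 = 350.2 N down at 1.735 m → arm 1.735 m, τ = 350.2 × 1.735 = 607.6 N·m clockwise.
Lamp: 3.44 × 9.81 = 33.75 N down at 0.768 m → arm 0.768 m, τ = 33.75 × 0.768 = 25.92 N·m clockwise.
Weight: 34.4 × 9.81 = 337.5 N down at 2.2 m → arm 2.2 m, τ = 337.5 × 2.2 = 742.5 N·m clockwise.
Crate: 55.3 × 9.81 = 542.5 N down at 1.05 m → arm 1.05 m, τ = 542.5 × 1.05 = 569.6 N·m clockwise.
Total clockwise load moment = 1946 N·m.
The cable tension T acts at 3.47 m; only its component perpendicular to the rod, T sinθ, produces torque. sin 32.5° = 0.5373.
Στ = 0 ⇒ T × 3.47 × 0.5373 = 1946 ⇒ T = 1946 / 1.864 = 1040 N.

T ≈ 1040 N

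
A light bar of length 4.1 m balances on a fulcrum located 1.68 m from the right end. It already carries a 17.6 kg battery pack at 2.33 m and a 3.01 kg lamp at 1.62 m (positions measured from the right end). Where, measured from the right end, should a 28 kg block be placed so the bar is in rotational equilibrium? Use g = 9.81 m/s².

Sum moments about the fulcrum (at 1.68 m from the right end) (the support reaction has zero arm there).
Battery pack: 17.6 × 9.81 = 172.7 N down at 2.33 m → arm 0.65 m, τ = 172.7 × 0.65 = 112.3 N·m counterclockwise.
Lamp: 3.01 × 9.81 = 29.53 N down at 1.62 m → arm 0.06 m, τ = 29.53 × 0.06 = 1.772 N·m clockwise.
Net moment of existing loads = 110.5 N·m counterclockwise.
The block weighs 28 × 9.81 = 274.7 N and must supply an equal clockwise moment, so its lever arm about the fulcrum is 110.5 / 274.7 = 0.402 m.
That puts it at 1.68 − 0.402 = 1.28 m from the right end.

x ≈ 1.28 m from the right end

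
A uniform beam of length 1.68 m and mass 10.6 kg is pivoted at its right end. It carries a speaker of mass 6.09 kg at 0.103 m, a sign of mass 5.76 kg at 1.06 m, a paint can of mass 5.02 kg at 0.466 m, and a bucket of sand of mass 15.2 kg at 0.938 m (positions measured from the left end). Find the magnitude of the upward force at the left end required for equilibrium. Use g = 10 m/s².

F ≈ 235 N

Sum moments about the right end (the unknown pivot reaction has zero arm there).
Beam weight: 10.6 × 10 = 106 N down at 0.84 m → arm 0.84 m, τ = 106 × 0.84 = 89.04 N·m counterclockwise.
Speaker: 6.09 × 10 = 60.9 N down at 0.103 m → arm 1.577 m, τ = 60.9 × 1.577 = 96.04 N·m counterclockwise.
Sign: 5.76 × 10 = 57.6 N down at 1.06 m → arm 0.62 m, τ = 57.6 × 0.62 = 35.71 N·m counterclockwise.
Paint can: 5.02 × 10 = 50.2 N down at 0.466 m → arm 1.214 m, τ = 50.2 × 1.214 = 60.94 N·m counterclockwise.
Bucket of sand: 15.2 × 10 = 152 N down at 0.938 m → arm 0.742 m, τ = 152 × 0.742 = 112.8 N·m counterclockwise.
Net moment of the loads = 394.5 N·m counterclockwise.
The upward force F acts at the left end, arm 1.68 m, giving F × 1.68 clockwise.
Setting net torque to zero: F × 1.68 = 394.5 → F = 394.5 / 1.68 = 235 N.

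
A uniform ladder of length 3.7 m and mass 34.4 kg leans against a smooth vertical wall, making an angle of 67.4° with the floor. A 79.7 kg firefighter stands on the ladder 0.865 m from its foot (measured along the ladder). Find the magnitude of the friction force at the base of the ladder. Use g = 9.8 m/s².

f ≈ 146 N

Take moments about the foot of the ladder.
Ladder weight 34.4×9.8 = 337.1 N acts at 1.85 m along the ladder; its horizontal arm is 1.85·cos67.4° = 0.7109 m → τ = 239.6 N·m clockwise.
Firefighter: 79.7×9.8 = 781.1 N at 0.865 m → arm 0.3324 m → τ = 259.6 N·m clockwise.
Wall normal N acts horizontally at the top; its moment arm is the height L sinθ = 3.7·sin67.4° = 3.416 m, counterclockwise.
For rotational equilibrium, N × 3.416 = 499.2, so N = 146 N.
ΣFx = 0: friction at the foot balances the wall's push, so f = N_wall = 146 N.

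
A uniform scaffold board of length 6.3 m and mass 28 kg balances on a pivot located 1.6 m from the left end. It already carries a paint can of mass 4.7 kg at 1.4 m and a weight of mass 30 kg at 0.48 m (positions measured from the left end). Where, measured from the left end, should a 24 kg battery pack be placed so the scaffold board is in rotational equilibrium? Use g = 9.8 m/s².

x ≈ 1.23 m from the left end

Take moments about the pivot (at 1.6 m from the left end).
Beam weight: 28 × 9.8 = 274.4 N down at 3.15 m → arm 1.55 m, τ = 274.4 × 1.55 = 425.3 N·m clockwise.
Paint can: 4.7 × 9.8 = 46.06 N down at 1.4 m → arm 0.2 m, τ = 46.06 × 0.2 = 9.212 N·m counterclockwise.
Weight: 30 × 9.8 = 294 N down at 0.48 m → arm 1.12 m, τ = 294 × 1.12 = 329.3 N·m counterclockwise.
Net moment of existing loads = 86.79 N·m clockwise.
The battery pack weighs 24 × 9.8 = 235.2 N and must supply an equal counterclockwise moment, so its lever arm about the pivot is 86.79 / 235.2 = 0.369 m.
That puts it at 1.6 − 0.369 = 1.23 m from the left end.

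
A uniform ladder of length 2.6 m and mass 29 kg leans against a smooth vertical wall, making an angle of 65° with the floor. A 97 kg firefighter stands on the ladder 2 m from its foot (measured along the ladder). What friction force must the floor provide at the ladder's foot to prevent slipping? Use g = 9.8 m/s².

f ≈ 407 N

Choose the foot of the ladder as the axis so the floor normal and friction both act there and drop out.
Ladder weight 29×9.8 = 284.2 N acts at 1.3 m along the ladder; its horizontal arm is 1.3·cos65° = 0.5494 m → τ = 156.1 N·m clockwise.
Firefighter: 97×9.8 = 950.6 N at 2 m → arm 0.8452 m → τ = 803.4 N·m clockwise.
Wall normal N acts horizontally at the top; its moment arm is the height L sinθ = 2.6·sin65° = 2.356 m, counterclockwise.
Setting net torque to zero: N × 2.356 = 959.5 → N = 407 N.
ΣFx = 0: friction at the foot balances the wall's push, so f = N_wall = 407 N.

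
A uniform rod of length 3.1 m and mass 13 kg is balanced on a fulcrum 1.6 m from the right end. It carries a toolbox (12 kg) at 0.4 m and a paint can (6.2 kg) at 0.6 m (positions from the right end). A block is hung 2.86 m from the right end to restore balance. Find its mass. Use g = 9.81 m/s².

Taking torques about the fulcrum (at 1.6 m from the right end):
Beam weight: 13 × 9.81 = 127.5 N down at 1.55 m → arm 0.05 m, τ = 127.5 × 0.05 = 6.375 N·m clockwise.
Toolbox: 12 × 9.81 = 117.7 N down at 0.4 m → arm 1.2 m, τ = 117.7 × 1.2 = 141.2 N·m clockwise.
Paint can: 6.2 × 9.81 = 60.82 N down at 0.6 m → arm 1 m, τ = 60.82 × 1 = 60.82 N·m clockwise.
Net moment of known loads = 208.4 N·m clockwise.
An unknown mass m at 2.86 m has arm 1.26 m; its moment is m·g·1.26 counterclockwise.
Balancing moments: m × 9.81 × 1.26 = 208.4, giving m = 208.4 / (9.81 × 1.26) = 16.9 kg.

m ≈ 16.9 kg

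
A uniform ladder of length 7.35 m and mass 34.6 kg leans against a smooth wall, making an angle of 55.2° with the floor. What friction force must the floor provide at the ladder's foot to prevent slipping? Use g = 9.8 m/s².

About the foot of the ladder:
Ladder weight 34.6×9.8 = 339.1 N acts at 3.675 m along the ladder; its horizontal arm is 3.675·cos55.2° = 2.097 m → τ = 711.1 N·m clockwise.
Wall normal N acts horizontally at the top; its moment arm is the height L sinθ = 7.35·sin55.2° = 6.035 m, counterclockwise.
Setting net torque to zero: N × 6.035 = 711.1 → N = 118 N.
ΣFx = 0: friction at the foot balances the wall's push, so f = N_wall = 118 N.

f ≈ 118 N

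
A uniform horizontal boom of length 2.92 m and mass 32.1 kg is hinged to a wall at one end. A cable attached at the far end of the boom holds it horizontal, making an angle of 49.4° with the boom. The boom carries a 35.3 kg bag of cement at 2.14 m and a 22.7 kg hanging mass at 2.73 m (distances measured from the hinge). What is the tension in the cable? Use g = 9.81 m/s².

T ≈ 816 N

Choose the hinge as the axis so the unknown hinge reaction has zero arm there.
Beam weight: 32.1 × 9.81 = 314.9 N down at 1.46 m → arm 1.46 m, τ = 314.9 × 1.46 = 459.8 N·m clockwise.
Bag of cement: 35.3 × 9.81 = 346.3 N down at 2.14 m → arm 2.14 m, τ = 346.3 × 2.14 = 741.1 N·m clockwise.
Hanging mass: 22.7 × 9.81 = 222.7 N down at 2.73 m → arm 2.73 m, τ = 222.7 × 2.73 = 608 N·m clockwise.
Total clockwise load moment = 1809 N·m.
The cable tension T acts at 2.92 m; only its component perpendicular to the boom, T sinθ, produces torque. sin 49.4° = 0.7593.
For rotational equilibrium, T × 2.92 × 0.7593 = 1809, so T = 1809 / 2.217 = 816 N.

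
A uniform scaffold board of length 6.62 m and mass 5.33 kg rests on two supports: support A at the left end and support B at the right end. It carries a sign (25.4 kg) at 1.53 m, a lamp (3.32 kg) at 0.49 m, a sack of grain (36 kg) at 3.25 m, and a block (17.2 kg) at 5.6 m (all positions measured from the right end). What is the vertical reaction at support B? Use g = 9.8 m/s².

R_B ≈ 453 N

Sum moments about support A (its reaction then has zero moment arm).
Beam weight: 5.33 × 9.8 = 52.23 N down at 3.31 m → arm 3.31 m, τ = 52.23 × 3.31 = 172.9 N·m clockwise.
Sign: 25.4 × 9.8 = 248.9 N down at 1.53 m → arm 5.09 m, τ = 248.9 × 5.09 = 1267 N·m clockwise.
Lamp: 3.32 × 9.8 = 32.54 N down at 0.49 m → arm 6.13 m, τ = 32.54 × 6.13 = 199.5 N·m clockwise.
Sack of grain: 36 × 9.8 = 352.8 N down at 3.25 m → arm 3.37 m, τ = 352.8 × 3.37 = 1189 N·m clockwise.
Block: 17.2 × 9.8 = 168.6 N down at 5.6 m → arm 1.02 m, τ = 168.6 × 1.02 = 172 N·m clockwise.
Net load moment about support A = 3000 N·m clockwise.
Reaction R at support B is upward at 0 m, arm 6.62 m → moment R × 6.62 counterclockwise.
Στ = 0 ⇒ R × 6.62 = 3000 ⇒ R = 453 N.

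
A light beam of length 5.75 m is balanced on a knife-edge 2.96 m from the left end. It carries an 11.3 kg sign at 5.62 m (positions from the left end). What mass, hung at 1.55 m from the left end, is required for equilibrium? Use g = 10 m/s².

Choose the knife-edge (at 2.96 m from the left end) as the axis so the support reaction has zero arm there.
Sign: 11.3 × 10 = 113 N down at 5.62 m → arm 2.66 m, τ = 113 × 2.66 = 300.6 N·m clockwise.
Net moment of known loads = 300.6 N·m clockwise.
An unknown mass m at 1.55 m has arm 1.41 m; its moment is m·g·1.41 counterclockwise.
For rotational equilibrium, m × 10 × 1.41 = 300.6, so m = 300.6 / (10 × 1.41) = 21.3 kg.

m ≈ 21.3 kg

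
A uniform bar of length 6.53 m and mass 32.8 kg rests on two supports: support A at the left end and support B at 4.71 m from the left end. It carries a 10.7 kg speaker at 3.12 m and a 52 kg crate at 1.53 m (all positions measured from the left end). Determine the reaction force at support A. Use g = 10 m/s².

Take moments about support B.
Beam weight: 32.8 × 10 = 328 N down at 3.265 m → arm 1.445 m, τ = 328 × 1.445 = 474 N·m counterclockwise.
Speaker: 10.7 × 10 = 107 N down at 3.12 m → arm 1.59 m, τ = 107 × 1.59 = 170.1 N·m counterclockwise.
Crate: 52 × 10 = 520 N down at 1.53 m → arm 3.18 m, τ = 520 × 3.18 = 1654 N·m counterclockwise.
Net load moment about support B = 2298 N·m counterclockwise.
Reaction R at support A is upward at 0 m, arm 4.71 m → moment R × 4.71 clockwise.
Setting net torque to zero: R × 4.71 = 2298 → R = 488 N.

R_A ≈ 488 N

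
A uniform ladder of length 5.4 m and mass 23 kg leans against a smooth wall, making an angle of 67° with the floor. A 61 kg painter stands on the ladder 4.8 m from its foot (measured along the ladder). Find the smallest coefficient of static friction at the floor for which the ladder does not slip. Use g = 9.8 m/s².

Taking torques about the foot of the ladder:
Ladder weight 23×9.8 = 225.4 N acts at 2.7 m along the ladder; its horizontal arm is 2.7·cos67° = 1.055 m → τ = 237.8 N·m clockwise.
Painter: 61×9.8 = 597.8 N at 4.8 m → arm 1.876 m → τ = 1121 N·m clockwise.
Wall normal N acts horizontally at the top; its moment arm is the height L sinθ = 5.4·sin67° = 4.971 m, counterclockwise.
Στ = 0 ⇒ N × 4.971 = 1359 ⇒ N = 273.4 N.
ΣFx = 0 ⇒ f = N_wall = 273.4 N. ΣFy = 0 ⇒ N_floor = 823.2 N.
μ_min = f / N_floor = 273.4 / 823.2 = 0.332.

μ_min ≈ 0.332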